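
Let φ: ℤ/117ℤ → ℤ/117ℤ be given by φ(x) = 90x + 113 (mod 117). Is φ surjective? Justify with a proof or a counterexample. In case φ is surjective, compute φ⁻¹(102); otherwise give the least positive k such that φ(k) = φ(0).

13

Since gcd(90, 117) = 9, we have 90x ≡ 0 (mod 9) for all x, so φ(x) ≡ 5 (mod 9).
But 0 ≢ 5 (mod 9), so 0 ∈ ℤ/117ℤ has no preimage. So φ is not surjective.
Since φ is not surjective, we find the least positive k with φ(k) = φ(0): this means 90k ≡ 0 (mod 117), i.e. 117 ∣ 90k. Since gcd(90, 117) = 9, dividing through by 9 this holds exactly when 13 ∣ 10k, and as gcd(10, 13) = 1, exactly when 13 ∣ k.
The smallest positive such k is 13.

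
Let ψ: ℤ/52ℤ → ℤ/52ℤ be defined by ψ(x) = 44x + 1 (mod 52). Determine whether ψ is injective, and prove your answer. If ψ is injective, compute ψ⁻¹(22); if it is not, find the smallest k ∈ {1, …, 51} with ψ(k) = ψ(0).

13

We have gcd(44, 52) = 4 > 1. Taking x_1 = 0 and x_2 = 13: ψ(0) = 1 and ψ(13) = 44·13 + 1 = 573 ≡ 1 (mod 52).
So ψ(0) = ψ(13) while 0 ≠ 13, so ψ is not injective.
Since ψ is not injective, we find the least positive k with ψ(k) = ψ(0): this means 44k ≡ 0 (mod 52), i.e. 52 ∣ 44k. Since gcd(44, 52) = 4, dividing through by 4 this holds exactly when 13 ∣ 11k, and as gcd(11, 13) = 1, exactly when 13 ∣ k.
The smallest positive such k is 13.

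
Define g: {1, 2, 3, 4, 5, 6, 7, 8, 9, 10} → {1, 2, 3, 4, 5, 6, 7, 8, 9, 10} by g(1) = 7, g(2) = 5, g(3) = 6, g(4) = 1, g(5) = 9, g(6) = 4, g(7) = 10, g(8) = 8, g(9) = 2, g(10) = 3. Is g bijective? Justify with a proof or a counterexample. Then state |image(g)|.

The values 7, 5, 6, 1, 9, 4, 10, 8, 2, 3 are a permutation of {1, 2, 3, 4, 5, 6, 7, 8, 9, 10}: each element appears exactly once.
So g is injective and surjective, hence bijective.
The image of g is {1, 2, 3, 4, 5, 6, 7, 8, 9, 10}, which has 10 elements.

10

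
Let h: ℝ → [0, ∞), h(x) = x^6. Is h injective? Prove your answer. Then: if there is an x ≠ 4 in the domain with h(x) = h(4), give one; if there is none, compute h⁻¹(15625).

h(4) = 4096 = (−4)^6 = h(−4) (since 6 is even), with 4 ≠ −4. So h is not injective.
For the follow-up, such an x exists: taking x = −4 ∈ ℝ gives h(−4) = 4096 = h(4) with −4 ≠ 4.

-4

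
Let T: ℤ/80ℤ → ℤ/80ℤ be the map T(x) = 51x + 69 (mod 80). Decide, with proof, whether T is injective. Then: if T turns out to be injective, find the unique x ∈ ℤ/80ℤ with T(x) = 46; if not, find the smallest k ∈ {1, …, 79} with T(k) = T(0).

If T(x_1) = T(x_2), then 51x_1 ≡ 51x_2 (mod 80). Because gcd(51, 80) = 1, we may cancel 51 to get x_1 ≡ x_2 (mod 80).
Therefore T is injective.
We now compute 51⁻¹ mod 80 explicitly. Euclid's algorithm: 80 = 1·51 + 29, 51 = 1·29 + 22, 29 = 1·22 + 7, 22 = 3·7 + 1; back-substituting gives 1 = 11·51 − 7·80, so 51⁻¹ ≡ 11 (mod 80).
Since T is injective, we find T⁻¹(46): we need 51x ≡ 46 − 69 ≡ 57 (mod 80). Using 51⁻¹ = 11: x ≡ 11·57 = 627 = 7·80 + 67, so x = 67.
Check: T(67) = 51·67 + 69 = 3486 = 43·80 + 46 ≡ 46 (mod 80).

67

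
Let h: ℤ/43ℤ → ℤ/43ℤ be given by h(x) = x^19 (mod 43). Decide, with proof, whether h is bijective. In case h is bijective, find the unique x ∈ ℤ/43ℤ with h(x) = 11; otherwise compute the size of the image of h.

Since 43 is prime, the nonzero elements of ℤ/43ℤ form a cyclic group of order 42.
As gcd(19, 42) = 1, raising to the 19th power is a bijection on this group: if u^19 ≡ v^19 then (uv^{−1})^19 = 1, and the only element of order dividing gcd(19, 42) = 1 is 1, so u = v.
With h(0) = 0 this makes h injective on all of ℤ/43ℤ, hence bijective (finite equal-size domain and codomain). In particular h is bijective.
Since h is bijective, we find the preimage of 11. The inverse of x ↦ x^19 on (ℤ/43ℤ)^× is x ↦ x^31, because 19·31 = 589 = 14·42 + 1 ≡ 1 (mod 42) and x^{42} = 1 for x ≠ 0 (Fermat). So h⁻¹(11) = 11^31 mod 43.
Repeated squaring mod 43: 11^1 ≡ 11, 11^2 ≡ 11² = 121 ≡ 35, 11^4 ≡ 35² = 1225 ≡ 21, 11^8 ≡ 21² = 441 ≡ 11, 11^16 ≡ 11² = 121 ≡ 35. Since 31 = 16 + 8 + 4 + 2 + 1, 11^31 ≡ 35·11·21·35·11: 35·11 = 385 ≡ 41, then 41·21 = 861 ≡ 1, then 1·35 = 35, then 35·11 = 385 ≡ 41. So 11^31 ≡ 41 (mod 43).
Hence h⁻¹(11) = 41.

41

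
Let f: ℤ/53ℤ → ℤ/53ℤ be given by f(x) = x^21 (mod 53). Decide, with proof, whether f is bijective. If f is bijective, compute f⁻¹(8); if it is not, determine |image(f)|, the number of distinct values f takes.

14

Since 53 is prime, the nonzero elements of ℤ/53ℤ form a cyclic group of order 52.
As gcd(21, 52) = 1, raising to the 21st power is a bijection on this group: if a^21 ≡ b^21 then (ab^{−1})^21 = 1, and the only element of order dividing gcd(21, 52) = 1 is 1, so a = b.
With f(0) = 0 this makes f injective on all of ℤ/53ℤ, hence bijective (finite equal-size domain and codomain). In particular f is bijective.
Since f is bijective, we find the preimage of 8. The inverse of x ↦ x^21 on (ℤ/53ℤ)^× is x ↦ x^5, because 21·5 = 105 = 2·52 + 1 ≡ 1 (mod 52) and x^{52} = 1 for x ≠ 0 (Fermat). So f⁻¹(8) = 8^5 mod 53.
Repeated squaring mod 53: 8^1 ≡ 8, 8^2 ≡ 8² = 64 ≡ 11, 8^4 ≡ 11² = 121 ≡ 15. Since 5 = 4 + 1, 8^5 ≡ 15·8: 15·8 = 120 ≡ 14. So 8^5 ≡ 14 (mod 53).
Hence f⁻¹(8) = 14.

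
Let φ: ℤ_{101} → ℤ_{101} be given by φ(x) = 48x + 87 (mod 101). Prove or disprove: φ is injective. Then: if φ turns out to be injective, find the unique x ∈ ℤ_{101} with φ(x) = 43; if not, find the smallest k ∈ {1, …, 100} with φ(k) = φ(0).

Recall that injectivity means: for all u, v in the domain, φ(u) = φ(v) implies u = v.
If φ(u) = φ(v), then 48u ≡ 48v (mod 101). Because gcd(48, 101) = 1, we may cancel 48 to get u ≡ v (mod 101).
Thus φ is injective.
We now compute 48⁻¹ mod 101 explicitly. Euclid's algorithm: 101 = 2·48 + 5, 48 = 9·5 + 3, 5 = 1·3 + 2, 3 = 1·2 + 1; back-substituting gives 1 = 40·48 − 19·101, so 48⁻¹ ≡ 40 (mod 101).
Since φ is injective, we find φ⁻¹(43): we need 48x ≡ 43 − 87 ≡ 57 (mod 101). Using 48⁻¹ = 40: x ≡ 40·57 = 2280 = 22·101 + 58, so x = 58.
Check: φ(58) = 48·58 + 87 = 2871 = 28·101 + 43 ≡ 43 (mod 101).

58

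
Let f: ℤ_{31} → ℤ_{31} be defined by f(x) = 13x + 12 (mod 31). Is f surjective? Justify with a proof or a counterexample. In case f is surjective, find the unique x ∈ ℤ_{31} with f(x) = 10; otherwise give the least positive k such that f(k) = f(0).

Recall: surjectivity means every element of the codomain has a preimage under f.
Since gcd(13, 31) = 1, 13 is invertible modulo 31. Euclid's algorithm: 31 = 2·13 + 5, 13 = 2·5 + 3, 5 = 1·3 + 2, 3 = 1·2 + 1; back-substituting gives 1 = 12·13 − 5·31, so 13⁻¹ ≡ 12 (mod 31).
For any y ∈ ℤ_{31}, x = 12(y − 12) mod 31 satisfies f(x) = 13·12(y − 12) + 12 ≡ y (since 13·12 ≡ 1 mod 31). So every y has a preimage.
Hence f is surjective.
Since f is surjective, we find f⁻¹(10): we need 13x ≡ 10 − 12 ≡ 29 (mod 31). Using 13⁻¹ = 12: x ≡ 12·29 = 348 = 11·31 + 7, so x = 7.
Check: f(7) = 13·7 + 12 = 103 = 3·31 + 10 ≡ 10 (mod 31).

7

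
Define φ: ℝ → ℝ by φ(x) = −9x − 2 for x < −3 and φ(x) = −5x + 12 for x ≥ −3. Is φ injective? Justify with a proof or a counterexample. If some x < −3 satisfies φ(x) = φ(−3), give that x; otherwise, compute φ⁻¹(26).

-29/9

Both pieces are strictly decreasing (slopes −9 and −5), so each is injective on its own interval.
The left piece maps (−∞, −3) onto (25, ∞); the right piece maps [−3, ∞) onto (−∞, 27].
These images overlap. In particular φ(−3) = 27 (right piece), and solving −9x − 2 = 27 on the left piece gives x = −29/9 < −3.
So φ(−29/9) = φ(−3) with −29/9 ≠ −3, and φ is not injective. This x = −29/9 is the requested value below −3.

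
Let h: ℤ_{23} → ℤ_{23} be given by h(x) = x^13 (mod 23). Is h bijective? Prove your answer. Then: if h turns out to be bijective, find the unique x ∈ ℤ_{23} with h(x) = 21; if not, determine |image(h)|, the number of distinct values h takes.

5

Since 23 is prime, the nonzero elements of ℤ_{23} form a cyclic group of order 22.
As gcd(13, 22) = 1, raising to the 13th power is a bijection on this group: if a^13 ≡ b^13 then (ab^{−1})^13 = 1, and the only element of order dividing gcd(13, 22) = 1 is 1, so a = b.
With h(0) = 0 this makes h injective on all of ℤ_{23}, hence bijective (finite equal-size domain and codomain). In particular h is bijective.
Since h is bijective, we find the preimage of 21. The inverse of x ↦ x^13 on (ℤ_{23})^× is x ↦ x^17, because 13·17 = 221 = 10·22 + 1 ≡ 1 (mod 22) and x^{22} = 1 for x ≠ 0 (Fermat). So h⁻¹(21) = 21^17 mod 23.
Repeated squaring mod 23: 21^1 ≡ 21, 21^2 ≡ 21² = 441 ≡ 4, 21^4 ≡ 4² = 16, 21^8 ≡ 16² = 256 ≡ 3, 21^16 ≡ 3² = 9. Since 17 = 16 + 1, 21^17 ≡ 9·21: 9·21 = 189 ≡ 5. So 21^17 ≡ 5 (mod 23).
Hence h⁻¹(21) = 5.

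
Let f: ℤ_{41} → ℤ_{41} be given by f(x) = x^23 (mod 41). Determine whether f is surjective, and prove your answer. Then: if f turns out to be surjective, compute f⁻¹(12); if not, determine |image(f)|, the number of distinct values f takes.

Since 41 is prime, the nonzero elements of ℤ_{41} form a cyclic group of order 40.
As gcd(23, 40) = 1, raising to the 23rd power is a bijection on this group: if a^23 ≡ b^23 then (ab^{−1})^23 = 1, and the only element of order dividing gcd(23, 40) = 1 is 1, so a = b.
With f(0) = 0 this makes f injective on all of ℤ_{41}, hence bijective (finite equal-size domain and codomain). In particular f is surjective.
Since f is surjective, we find the preimage of 12. The inverse of x ↦ x^23 on (ℤ_{41})^× is x ↦ x^7, because 23·7 = 161 = 4·40 + 1 ≡ 1 (mod 40) and x^{40} = 1 for x ≠ 0 (Fermat). So f⁻¹(12) = 12^7 mod 41.
Repeated squaring mod 41: 12^1 ≡ 12, 12^2 ≡ 12² = 144 ≡ 21, 12^4 ≡ 21² = 441 ≡ 31. Since 7 = 4 + 2 + 1, 12^7 ≡ 31·21·12: 31·21 = 651 ≡ 36, then 36·12 = 432 ≡ 22. So 12^7 ≡ 22 (mod 41).
Hence f⁻¹(12) = 22.

22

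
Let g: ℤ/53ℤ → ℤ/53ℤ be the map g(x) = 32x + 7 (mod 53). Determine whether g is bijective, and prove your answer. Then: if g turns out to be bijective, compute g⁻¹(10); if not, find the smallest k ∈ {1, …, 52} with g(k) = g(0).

Recall that injectivity means: for all s, t in the domain, g(s) = g(t) implies s = t.
Suppose g(s) = g(t) in ℤ/53ℤ. Then 32s + 7 ≡ 32t + 7 (mod 53), so 32(s − t) ≡ 0 (mod 53).
Since gcd(32, 53) = 1, 32 is invertible modulo 53, thus s − t ≡ 0 (mod 53), i.e. s = t.
We now compute 32⁻¹ mod 53 explicitly. Euclid's algorithm: 53 = 1·32 + 21, 32 = 1·21 + 11, 21 = 1·11 + 10, 11 = 1·10 + 1; back-substituting gives 1 = 5·32 − 3·53, so 32⁻¹ ≡ 5 (mod 53).
For any y ∈ ℤ/53ℤ, x = 5(y − 7) mod 53 satisfies g(x) = 32·5(y − 7) + 7 ≡ y (since 32·5 ≡ 1 mod 53). So every y has a preimage.
Therefore g is bijective.
Since g is bijective, we find g⁻¹(10): we need 32x ≡ 10 − 7 ≡ 3 (mod 53). Using 32⁻¹ = 5: x ≡ 5·3 = 15, so x = 15.
Check: g(15) = 32·15 + 7 = 487 = 9·53 + 10 ≡ 10 (mod 53).

15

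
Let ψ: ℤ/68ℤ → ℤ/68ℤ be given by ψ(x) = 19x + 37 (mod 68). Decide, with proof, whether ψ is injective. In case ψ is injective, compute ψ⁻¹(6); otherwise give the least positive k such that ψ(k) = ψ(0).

Recall that injectivity means: for all s, t in the domain, ψ(s) = ψ(t) implies s = t.
If ψ(s) = ψ(t), then 19s ≡ 19t (mod 68). Because gcd(19, 68) = 1, we may cancel 19 to get s ≡ t (mod 68).
So ψ is injective.
We now compute 19⁻¹ mod 68 explicitly. Euclid's algorithm: 68 = 3·19 + 11, 19 = 1·11 + 8, 11 = 1·8 + 3, 8 = 2·3 + 2, 3 = 1·2 + 1; back-substituting gives 1 = 43·19 − 12·68, so 19⁻¹ ≡ 43 (mod 68).
Since ψ is injective, we find ψ⁻¹(6): we need 19x ≡ 6 − 37 ≡ 37 (mod 68). Using 19⁻¹ = 43: x ≡ 43·37 = 1591 = 23·68 + 27, so x = 27.
Check: ψ(27) = 19·27 + 37 = 550 = 8·68 + 6 ≡ 6 (mod 68).

27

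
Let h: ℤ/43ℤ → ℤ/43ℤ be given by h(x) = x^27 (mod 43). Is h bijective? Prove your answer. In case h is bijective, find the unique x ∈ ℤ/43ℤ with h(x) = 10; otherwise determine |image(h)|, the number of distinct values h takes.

15

h(1) = 1^27 = 1.
h(6): Repeated squaring mod 43: 6^1 ≡ 6, 6^2 ≡ 6² = 36, 6^4 ≡ 36² = 1296 ≡ 6, 6^8 ≡ 6² = 36, 6^16 ≡ 36² = 1296 ≡ 6. Since 27 = 16 + 8 + 2 + 1, 6^27 ≡ 6·36·36·6: 6·36 = 216 ≡ 1, then 1·36 = 36, then 36·6 = 216 ≡ 1. So 6^27 ≡ 1 (mod 43).
So h(1) = h(6) = 1 while 1 ≠ 6, thus h is not injective, hence not bijective.
Since h is not bijective, we determine |image(h)|. Computing x^27 mod 43 for each x (by repeated squaring, reducing mod 43 at every step), the values h(0), h(1), …, h(42) are: 0, 1, 22, 2, 11, 27, 1, 42, 27, 4, 35, 4, 22, 16, 21, 11, 35, 35, 2, 32, 39, 41, 2, 4, 11, 41, 8, 8, 32, 22, 27, 21, 39, 8, 39, 16, 1, 42, 16, 32, 41, 21, 42.
The distinct values are {0, 1, 2, 4, 8, 11, 16, 21, 22, 27, 32, 35, 39, 41, 42}; there are 15 of them.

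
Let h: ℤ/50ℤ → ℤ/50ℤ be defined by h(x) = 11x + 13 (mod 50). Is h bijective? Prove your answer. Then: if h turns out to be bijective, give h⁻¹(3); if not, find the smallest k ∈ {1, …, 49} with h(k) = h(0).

Suppose h(u) = h(v) in ℤ/50ℤ. Then 11u + 13 ≡ 11v + 13 (mod 50), thus 11(u − v) ≡ 0 (mod 50).
Since gcd(11, 50) = 1, 11 is invertible modulo 50, so u − v ≡ 0 (mod 50), i.e. u = v.
We now compute 11⁻¹ mod 50 explicitly. Euclid's algorithm: 50 = 4·11 + 6, 11 = 1·6 + 5, 6 = 1·5 + 1; back-substituting gives 1 = 41·11 − 9·50, so 11⁻¹ ≡ 41 (mod 50).
For any y ∈ ℤ/50ℤ, x = 41(y − 13) mod 50 satisfies h(x) = 11·41(y − 13) + 13 ≡ y (since 11·41 ≡ 1 mod 50). So every y has a preimage.
Therefore h is bijective.
Since h is bijective, we compute h⁻¹(3): solve 11x + 13 ≡ 3 (mod 50), i.e. 11x ≡ 40 (mod 50).
Multiplying by 11⁻¹ = 41 gives x ≡ 41·40 = 1640 = 32·50 + 40 ≡ 40 (mod 50).
Check: h(40) = 11·40 + 13 = 453 = 9·50 + 3 ≡ 3 (mod 50).

40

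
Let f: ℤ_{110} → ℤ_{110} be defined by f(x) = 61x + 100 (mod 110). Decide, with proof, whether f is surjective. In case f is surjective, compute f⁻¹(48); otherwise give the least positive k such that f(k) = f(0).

Since gcd(61, 110) = 1, 61 is invertible modulo 110. Euclid's algorithm: 110 = 1·61 + 49, 61 = 1·49 + 12, 49 = 4·12 + 1; back-substituting gives 1 = 101·61 − 56·110, so 61⁻¹ ≡ 101 (mod 110).
For any y ∈ ℤ_{110}, x = 101(y − 100) mod 110 satisfies f(x) = 61·101(y − 100) + 100 ≡ y (since 61·101 ≡ 1 mod 110). So every y has a preimage.
Therefore f is surjective.
Since f is surjective, we find f⁻¹(48): we need 61x ≡ 48 − 100 ≡ 58 (mod 110). Using 61⁻¹ = 101: x ≡ 101·58 = 5858 = 53·110 + 28, so x = 28.
Check: f(28) = 61·28 + 100 = 1808 = 16·110 + 48 ≡ 48 (mod 110).

28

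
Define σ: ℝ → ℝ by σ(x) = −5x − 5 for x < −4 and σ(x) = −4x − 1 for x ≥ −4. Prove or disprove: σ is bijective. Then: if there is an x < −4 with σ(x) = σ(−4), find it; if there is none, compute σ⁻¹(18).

Both pieces are strictly decreasing (slopes −5 and −4), so each is injective on its own interval.
The left piece maps (−∞, −4) onto (15, ∞); the right piece maps [−4, ∞) onto (−∞, 15].
Since 15 = 15, the images partition ℝ: σ is injective and surjective, hence bijective.
Because the two images are disjoint, no x < −4 has σ(x) = σ(−4), so we compute σ⁻¹(18): 18 lies in (15, ∞), so solve −5x − 5 = 18: x = (18 + 5)/(−5) = −23/5.

-23/5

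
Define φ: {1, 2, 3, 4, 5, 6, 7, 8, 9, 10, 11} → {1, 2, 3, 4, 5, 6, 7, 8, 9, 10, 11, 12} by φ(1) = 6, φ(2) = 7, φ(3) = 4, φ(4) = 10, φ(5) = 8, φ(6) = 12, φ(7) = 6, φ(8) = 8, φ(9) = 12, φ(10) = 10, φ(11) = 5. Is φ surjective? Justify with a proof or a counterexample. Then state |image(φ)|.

7

No element maps to 1, so φ is not surjective.
The image of φ is {4, 5, 6, 7, 8, 10, 12}, which has 7 elements.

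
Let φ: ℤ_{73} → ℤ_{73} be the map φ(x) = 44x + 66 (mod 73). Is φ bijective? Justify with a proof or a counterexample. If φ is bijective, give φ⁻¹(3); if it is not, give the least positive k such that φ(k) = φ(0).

50

If φ(x_1) = φ(x_2), then 44x_1 ≡ 44x_2 (mod 73). Because gcd(44, 73) = 1, we may cancel 44 to get x_1 ≡ x_2 (mod 73).
We now compute 44⁻¹ mod 73 explicitly. Euclid's algorithm: 73 = 1·44 + 29, 44 = 1·29 + 15, 29 = 1·15 + 14, 15 = 1·14 + 1; back-substituting gives 1 = 5·44 − 3·73, so 44⁻¹ ≡ 5 (mod 73).
For any y ∈ ℤ_{73}, x = 5(y − 66) mod 73 satisfies φ(x) = 44·5(y − 66) + 66 ≡ y (since 44·5 ≡ 1 mod 73). So every y has a preimage.
Thus φ is bijective.
Since φ is bijective, we find φ⁻¹(3): we need 44x ≡ 3 − 66 ≡ 10 (mod 73). Using 44⁻¹ = 5: x ≡ 5·10 = 50, so x = 50.
Check: φ(50) = 44·50 + 66 = 2266 = 31·73 + 3 ≡ 3 (mod 73).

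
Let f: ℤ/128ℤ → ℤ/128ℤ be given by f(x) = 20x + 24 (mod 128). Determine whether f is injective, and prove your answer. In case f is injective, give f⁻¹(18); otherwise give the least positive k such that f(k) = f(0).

Recall: f is injective if f(s) = f(t) implies s = t.
We have gcd(20, 128) = 4 > 1. Taking s = 0 and t = 32: f(0) = 24 and f(32) = 20·32 + 24 = 664 ≡ 24 (mod 128).
So f(0) = f(32) while 0 ≠ 32, thus f is not injective.
Since f is not injective, we find the least positive k with f(k) = f(0): this means 20k ≡ 0 (mod 128), i.e. 128 ∣ 20k. Since gcd(20, 128) = 4, dividing through by 4 this holds exactly when 32 ∣ 5k, and as gcd(5, 32) = 1, exactly when 32 ∣ k.
The smallest positive such k is 32.

32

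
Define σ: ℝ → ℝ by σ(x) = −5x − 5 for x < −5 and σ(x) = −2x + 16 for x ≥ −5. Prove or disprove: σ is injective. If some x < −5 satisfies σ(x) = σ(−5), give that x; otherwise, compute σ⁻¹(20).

Both pieces are strictly decreasing (slopes −5 and −2), so each is injective on its own interval.
The left piece maps (−∞, −5) onto (20, ∞); the right piece maps [−5, ∞) onto (−∞, 26].
These images overlap. In particular σ(−5) = 26 (right piece), and solving −5x − 5 = 26 on the left piece gives x = −31/5 < −5.
So σ(−31/5) = σ(−5) with −31/5 ≠ −5, and σ is not injective. This x = −31/5 is the requested value below −5.

-31/5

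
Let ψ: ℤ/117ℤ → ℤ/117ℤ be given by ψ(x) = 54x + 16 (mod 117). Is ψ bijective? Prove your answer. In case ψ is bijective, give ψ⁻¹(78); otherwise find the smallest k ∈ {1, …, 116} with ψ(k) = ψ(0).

Recall: injectivity means: for all u, v in the domain, ψ(u) = ψ(v) implies u = v.
We have gcd(54, 117) = 9 > 1. Taking u = 0 and v = 13: ψ(0) = 16 and ψ(13) = 54·13 + 16 = 718 ≡ 16 (mod 117).
So ψ(0) = ψ(13) while 0 ≠ 13, hence ψ is not injective, hence not bijective.
Since ψ is not bijective, we find the least positive k with ψ(k) = ψ(0): this means 54k ≡ 0 (mod 117), i.e. 117 ∣ 54k. Since gcd(54, 117) = 9, dividing through by 9 this holds exactly when 13 ∣ 6k, and as gcd(6, 13) = 1, exactly when 13 ∣ k.
The smallest positive such k is 13.

13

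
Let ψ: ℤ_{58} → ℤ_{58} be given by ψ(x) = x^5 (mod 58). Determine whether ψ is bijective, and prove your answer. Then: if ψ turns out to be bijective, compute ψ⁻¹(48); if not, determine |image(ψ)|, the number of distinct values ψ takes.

Computing x^5 mod 58 for each x (by repeated squaring, reducing mod 58 at every step), the values ψ(0), ψ(1), …, ψ(57) are: 0, 1, 32, 11, 38, 51, 4, 45, 56, 5, 8, 43, 12, 35, 48, 39, 52, 17, 44, 21, 24, 31, 42, 25, 36, 49, 18, 55, 28, 29, 30, 3, 40, 9, 22, 33, 16, 27, 34, 37, 14, 41, 6, 19, 10, 23, 46, 15, 50, 53, 2, 13, 54, 7, 20, 47, 26, 57.
Every element of ℤ_{58} appears exactly once in this list, so ψ is a bijection, and in particular bijective.
Since ψ is bijective, we read off the preimage of 48 from the same table: ψ(14) = 48, so ψ⁻¹(48) = 14.

14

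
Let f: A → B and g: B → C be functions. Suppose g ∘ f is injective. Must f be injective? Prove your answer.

Suppose f(a) = f(b). Applying g: (g ∘ f)(a) = (g ∘ f)(b). Since g ∘ f is injective, a = b. Therefore f is injective.

injective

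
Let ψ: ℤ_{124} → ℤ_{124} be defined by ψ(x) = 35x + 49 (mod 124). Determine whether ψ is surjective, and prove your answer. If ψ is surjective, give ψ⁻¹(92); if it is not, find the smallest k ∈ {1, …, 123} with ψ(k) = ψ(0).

65

Recall: ψ is surjective if every y in the codomain equals ψ(x) for some x in the domain.
Since gcd(35, 124) = 1, 35 is invertible modulo 124. Euclid's algorithm: 124 = 3·35 + 19, 35 = 1·19 + 16, 19 = 1·16 + 3, 16 = 5·3 + 1; back-substituting gives 1 = 39·35 − 11·124, so 35⁻¹ ≡ 39 (mod 124).
For any y ∈ ℤ_{124}, x = 39(y − 49) mod 124 satisfies ψ(x) = 35·39(y − 49) + 49 ≡ y (since 35·39 ≡ 1 mod 124). So every y has a preimage.
Thus ψ is surjective.
Since ψ is surjective, we compute ψ⁻¹(92): solve 35x + 49 ≡ 92 (mod 124), i.e. 35x ≡ 43 (mod 124).
Multiplying by 35⁻¹ = 39 gives x ≡ 39·43 = 1677 = 13·124 + 65 ≡ 65 (mod 124).
Check: ψ(65) = 35·65 + 49 = 2324 = 18·124 + 92 ≡ 92 (mod 124).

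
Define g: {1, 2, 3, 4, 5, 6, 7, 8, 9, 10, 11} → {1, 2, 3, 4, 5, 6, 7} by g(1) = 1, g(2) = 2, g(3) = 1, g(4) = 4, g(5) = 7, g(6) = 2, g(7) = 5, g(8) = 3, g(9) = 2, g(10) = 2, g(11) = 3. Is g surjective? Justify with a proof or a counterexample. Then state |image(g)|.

6

No element maps to 6, so g is not surjective.
The image of g is {1, 2, 3, 4, 5, 7}, which has 6 elements.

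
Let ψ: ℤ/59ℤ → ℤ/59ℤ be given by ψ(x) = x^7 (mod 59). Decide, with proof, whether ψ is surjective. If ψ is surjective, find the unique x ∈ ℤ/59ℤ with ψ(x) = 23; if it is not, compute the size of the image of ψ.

Since 59 is prime, the nonzero elements of ℤ/59ℤ form a cyclic group of order 58.
As gcd(7, 58) = 1, raising to the 7th power is a bijection on this group: if a^7 ≡ b^7 then (ab^{−1})^7 = 1, and the only element of order dividing gcd(7, 58) = 1 is 1, so a = b.
With ψ(0) = 0 this makes ψ injective on all of ℤ/59ℤ, hence bijective (finite equal-size domain and codomain). In particular ψ is surjective.
Since ψ is surjective, we find the preimage of 23. The inverse of x ↦ x^7 on (ℤ/59ℤ)^× is x ↦ x^25, because 7·25 = 175 = 3·58 + 1 ≡ 1 (mod 58) and x^{58} = 1 for x ≠ 0 (Fermat). So ψ⁻¹(23) = 23^25 mod 59.
Repeated squaring mod 59: 23^1 ≡ 23, 23^2 ≡ 23² = 529 ≡ 57, 23^4 ≡ 57² = 3249 ≡ 4, 23^8 ≡ 4² = 16, 23^16 ≡ 16² = 256 ≡ 20. Since 25 = 16 + 8 + 1, 23^25 ≡ 20·16·23: 20·16 = 320 ≡ 25, then 25·23 = 575 ≡ 44. So 23^25 ≡ 44 (mod 59).
Hence ψ⁻¹(23) = 44.

44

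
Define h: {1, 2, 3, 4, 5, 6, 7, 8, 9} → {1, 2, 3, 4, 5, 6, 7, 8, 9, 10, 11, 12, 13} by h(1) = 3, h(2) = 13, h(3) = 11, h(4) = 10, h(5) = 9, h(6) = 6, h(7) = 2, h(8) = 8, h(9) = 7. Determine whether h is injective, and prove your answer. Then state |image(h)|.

The values h(1), …, h(9) are 3, 13, 11, 10, 9, 6, 2, 8, 7 — all distinct.
So h(x_1) = h(x_2) only when x_1 = x_2, and h is injective.
The image of h is {2, 3, 6, 7, 8, 9, 10, 11, 13}, which has 9 elements.

9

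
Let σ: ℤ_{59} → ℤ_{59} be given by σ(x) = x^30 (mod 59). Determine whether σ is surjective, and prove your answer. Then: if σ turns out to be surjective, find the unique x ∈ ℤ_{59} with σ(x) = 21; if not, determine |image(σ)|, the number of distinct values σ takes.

30

σ(29): Repeated squaring mod 59: 29^1 ≡ 29, 29^2 ≡ 29² = 841 ≡ 15, 29^4 ≡ 15² = 225 ≡ 48, 29^8 ≡ 48² = 2304 ≡ 3, 29^16 ≡ 3² = 9. Since 30 = 16 + 8 + 4 + 2, 29^30 ≡ 9·3·48·15: 9·3 = 27, then 27·48 = 1296 ≡ 57, then 57·15 = 855 ≡ 29. So 29^30 ≡ 29 (mod 59).
σ(30): Repeated squaring mod 59: 30^1 ≡ 30, 30^2 ≡ 30² = 900 ≡ 15, 30^4 ≡ 15² = 225 ≡ 48, 30^8 ≡ 48² = 2304 ≡ 3, 30^16 ≡ 3² = 9. Since 30 = 16 + 8 + 4 + 2, 30^30 ≡ 9·3·48·15: 9·3 = 27, then 27·48 = 1296 ≡ 57, then 57·15 = 855 ≡ 29. So 30^30 ≡ 29 (mod 59).
So σ(29) = σ(30) = 29 while 29 ≠ 30, thus σ is not injective.
A non-injective map from the 59-element set ℤ_{59} to itself takes at most 58 distinct values, so it cannot be surjective. So σ is not surjective.
Since σ is not surjective, we determine |image(σ)|. Computing x^30 mod 59 for each x (by repeated squaring, reducing mod 59 at every step), the values σ(0), σ(1), …, σ(58) are: 0, 1, 57, 3, 4, 5, 53, 7, 51, 9, 49, 48, 12, 46, 45, 15, 16, 17, 41, 19, 20, 21, 22, 36, 35, 25, 26, 27, 28, 29, 29, 28, 27, 26, 25, 35, 36, 22, 21, 20, 19, 41, 17, 16, 15, 45, 46, 12, 48, 49, 9, 51, 7, 53, 5, 4, 3, 57, 1.
The distinct values are {0, 1, 3, 4, 5, 7, 9, 12, 15, 16, 17, 19, 20, 21, 22, 25, 26, 27, 28, 29, 35, 36, 41, 45, 46, 48, 49, 51, 53, 57}; there are 30 of them.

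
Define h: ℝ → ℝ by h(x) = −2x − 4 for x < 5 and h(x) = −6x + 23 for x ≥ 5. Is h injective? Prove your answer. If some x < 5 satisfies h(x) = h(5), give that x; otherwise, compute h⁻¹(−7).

Both pieces are strictly decreasing (slopes −2 and −6), so each is injective on its own interval.
The left piece maps (−∞, 5) onto (−14, ∞); the right piece maps [5, ∞) onto (−∞, −7].
These images overlap. In particular h(5) = −7 (right piece), and solving −2x − 4 = −7 on the left piece gives x = 3/2 < 5.
So h(3/2) = h(5) with 3/2 ≠ 5, and h is not injective. This x = 3/2 is the requested value below 5.

3/2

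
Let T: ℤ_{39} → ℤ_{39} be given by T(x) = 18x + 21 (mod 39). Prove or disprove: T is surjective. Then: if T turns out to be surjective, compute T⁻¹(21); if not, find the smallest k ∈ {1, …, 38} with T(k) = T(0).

13

By definition, surjectivity means every element of the codomain has a preimage under T.
Since gcd(18, 39) = 3, we have 18x ≡ 0 (mod 3) for all x, so T(x) ≡ 0 (mod 3).
But 1 ≢ 0 (mod 3), so 1 ∈ ℤ_{39} has no preimage. Thus T is not surjective.
Since T is not surjective, we find the least positive k with T(k) = T(0): this means 18k ≡ 0 (mod 39), i.e. 39 ∣ 18k. Since gcd(18, 39) = 3, dividing through by 3 this holds exactly when 13 ∣ 6k, and as gcd(6, 13) = 1, exactly when 13 ∣ k.
The smallest positive such k is 13.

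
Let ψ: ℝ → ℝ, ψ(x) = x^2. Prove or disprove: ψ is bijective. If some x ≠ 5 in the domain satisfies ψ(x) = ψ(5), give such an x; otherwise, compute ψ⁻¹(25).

-5

ψ(5) = 25 = (−5)^2 = ψ(−5) (since 2 is even), with 5 ≠ −5. So ψ is not injective, hence not bijective.
For the follow-up, such an x exists: taking x = −5 ∈ ℝ gives ψ(−5) = 25 = ψ(5) with −5 ≠ 5.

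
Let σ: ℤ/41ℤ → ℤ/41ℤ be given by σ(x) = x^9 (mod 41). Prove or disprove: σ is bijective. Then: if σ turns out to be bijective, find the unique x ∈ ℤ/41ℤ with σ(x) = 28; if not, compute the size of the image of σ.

34

Since 41 is prime, the nonzero elements of ℤ/41ℤ form a cyclic group of order 40.
As gcd(9, 40) = 1, raising to the 9th power is a bijection on this group: if u^9 ≡ v^9 then (uv^{−1})^9 = 1, and the only element of order dividing gcd(9, 40) = 1 is 1, so u = v.
With σ(0) = 0 this makes σ injective on all of ℤ/41ℤ, hence bijective (finite equal-size domain and codomain). In particular σ is bijective.
Since σ is bijective, we find the preimage of 28. The inverse of x ↦ x^9 on (ℤ/41ℤ)^× is x ↦ x^9, because 9·9 = 81 = 2·40 + 1 ≡ 1 (mod 40) and x^{40} = 1 for x ≠ 0 (Fermat). So σ⁻¹(28) = 28^9 mod 41.
Repeated squaring mod 41: 28^1 ≡ 28, 28^2 ≡ 28² = 784 ≡ 5, 28^4 ≡ 5² = 25, 28^8 ≡ 25² = 625 ≡ 10. Since 9 = 8 + 1, 28^9 ≡ 10·28: 10·28 = 280 ≡ 34. So 28^9 ≡ 34 (mod 41).
Hence σ⁻¹(28) = 34.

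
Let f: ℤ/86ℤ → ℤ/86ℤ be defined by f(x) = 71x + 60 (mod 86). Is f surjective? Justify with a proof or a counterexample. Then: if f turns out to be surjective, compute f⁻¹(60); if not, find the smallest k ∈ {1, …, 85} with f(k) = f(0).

Recall: f is surjective if every y in the codomain equals f(x) for some x in the domain.
Since gcd(71, 86) = 1, 71 is invertible modulo 86. Euclid's algorithm: 86 = 1·71 + 15, 71 = 4·15 + 11, 15 = 1·11 + 4, 11 = 2·4 + 3, 4 = 1·3 + 1; back-substituting gives 1 = 63·71 − 52·86, so 71⁻¹ ≡ 63 (mod 86).
Then y ↦ 63(y − 60) is a two-sided inverse to f, so every y ∈ ℤ/86ℤ has a preimage.
So f is surjective.
Since f is surjective, we find f⁻¹(60): we need 71x ≡ 60 − 60 ≡ 0 (mod 86). Using 71⁻¹ = 63: x ≡ 63·0 = 0, so x = 0.
Check: f(0) = 71·0 + 60 = 60 ≡ 60 (mod 86).

0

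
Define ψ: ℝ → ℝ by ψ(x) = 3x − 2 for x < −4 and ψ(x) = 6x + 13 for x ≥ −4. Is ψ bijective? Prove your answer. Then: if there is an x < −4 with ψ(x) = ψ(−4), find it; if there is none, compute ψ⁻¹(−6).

-19/6

Both pieces are strictly increasing (slopes 3 and 6), so each is injective on its own interval.
The left piece maps (−∞, −4) onto (−∞, −14); the right piece maps [−4, ∞) onto [−11, ∞).
The images leave a gap (−14 has no preimage), so ψ is not surjective, hence not bijective.
Because the two images are disjoint, no x < −4 has ψ(x) = ψ(−4), so we compute ψ⁻¹(−6): −6 lies in [−11, ∞), so solve 6x + 13 = −6: x = (−6 − 13)/6 = −19/6.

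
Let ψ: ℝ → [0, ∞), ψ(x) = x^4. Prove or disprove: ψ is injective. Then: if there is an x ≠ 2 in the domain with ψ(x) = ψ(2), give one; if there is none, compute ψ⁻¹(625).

-2

ψ(2) = 16 = (−2)^4 = ψ(−2) (since 4 is even), with 2 ≠ −2. So ψ is not injective.
For the follow-up, such an x exists: taking x = −2 ∈ ℝ gives ψ(−2) = 16 = ψ(2) with −2 ≠ 2.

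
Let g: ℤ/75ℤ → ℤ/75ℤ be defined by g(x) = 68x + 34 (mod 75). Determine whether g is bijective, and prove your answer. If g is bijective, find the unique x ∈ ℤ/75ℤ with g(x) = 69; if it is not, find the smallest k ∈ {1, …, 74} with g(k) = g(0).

70

By definition, g is injective if g(a) = g(b) implies a = b.
If g(a) = g(b), then 68a ≡ 68b (mod 75). Because gcd(68, 75) = 1, we may cancel 68 to get a ≡ b (mod 75).
We now compute 68⁻¹ mod 75 explicitly. Euclid's algorithm: 75 = 1·68 + 7, 68 = 9·7 + 5, 7 = 1·5 + 2, 5 = 2·2 + 1; back-substituting gives 1 = 32·68 − 29·75, so 68⁻¹ ≡ 32 (mod 75).
Then y ↦ 32(y − 34) is a two-sided inverse to g, so every y ∈ ℤ/75ℤ has a preimage.
Therefore g is bijective.
Since g is bijective, we find g⁻¹(69): we need 68x ≡ 69 − 34 ≡ 35 (mod 75). Using 68⁻¹ = 32: x ≡ 32·35 = 1120 = 14·75 + 70, so x = 70.
Check: g(70) = 68·70 + 34 = 4794 = 63·75 + 69 ≡ 69 (mod 75).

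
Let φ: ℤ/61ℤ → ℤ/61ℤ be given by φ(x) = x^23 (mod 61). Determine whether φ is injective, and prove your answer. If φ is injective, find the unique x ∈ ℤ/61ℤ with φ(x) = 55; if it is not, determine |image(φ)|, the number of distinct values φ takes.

Since 61 is prime, the nonzero elements of ℤ/61ℤ form a cyclic group of order 60.
As gcd(23, 60) = 1, raising to the 23rd power is a bijection on this group: if a^23 ≡ b^23 then (ab^{−1})^23 = 1, and the only element of order dividing gcd(23, 60) = 1 is 1, so a = b.
With φ(0) = 0 this makes φ injective on all of ℤ/61ℤ, hence bijective (finite equal-size domain and codomain). In particular φ is injective.
Since φ is injective, we find the preimage of 55. The inverse of x ↦ x^23 on (ℤ/61ℤ)^× is x ↦ x^47, because 23·47 = 1081 = 18·60 + 1 ≡ 1 (mod 60) and x^{60} = 1 for x ≠ 0 (Fermat). So φ⁻¹(55) = 55^47 mod 61.
Repeated squaring mod 61: 55^1 ≡ 55, 55^2 ≡ 55² = 3025 ≡ 36, 55^4 ≡ 36² = 1296 ≡ 15, 55^8 ≡ 15² = 225 ≡ 42, 55^16 ≡ 42² = 1764 ≡ 56, 55^32 ≡ 56² = 3136 ≡ 25. Since 47 = 32 + 8 + 4 + 2 + 1, 55^47 ≡ 25·42·15·36·55: 25·42 = 1050 ≡ 13, then 13·15 = 195 ≡ 12, then 12·36 = 432 ≡ 5, then 5·55 = 275 ≡ 31. So 55^47 ≡ 31 (mod 61).
Hence φ⁻¹(55) = 31.

31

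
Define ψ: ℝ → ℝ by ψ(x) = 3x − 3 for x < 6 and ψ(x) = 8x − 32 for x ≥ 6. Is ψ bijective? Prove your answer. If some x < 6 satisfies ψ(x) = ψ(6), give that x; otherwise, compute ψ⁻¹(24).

7

Both pieces are strictly increasing (slopes 3 and 8), so each is injective on its own interval.
The left piece maps (−∞, 6) onto (−∞, 15); the right piece maps [6, ∞) onto [16, ∞).
The images leave a gap (15 has no preimage), so ψ is not surjective, hence not bijective.
Because the two images are disjoint, no x < 6 has ψ(x) = ψ(6), so we compute ψ⁻¹(24): 24 lies in [16, ∞), so solve 8x − 32 = 24: x = (24 + 32)/8 = 7.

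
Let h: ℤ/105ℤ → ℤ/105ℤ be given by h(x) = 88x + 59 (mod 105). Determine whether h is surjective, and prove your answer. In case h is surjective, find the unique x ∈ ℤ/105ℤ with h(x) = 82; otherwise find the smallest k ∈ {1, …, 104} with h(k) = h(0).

Recall: h is surjective if every y in the codomain equals h(x) for some x in the domain.
Since gcd(88, 105) = 1, 88 is invertible modulo 105. Euclid's algorithm: 105 = 1·88 + 17, 88 = 5·17 + 3, 17 = 5·3 + 2, 3 = 1·2 + 1; back-substituting gives 1 = 37·88 − 31·105, so 88⁻¹ ≡ 37 (mod 105).
Then y ↦ 37(y − 59) is a two-sided inverse to h, so every y ∈ ℤ/105ℤ has a preimage.
Thus h is surjective.
Since h is surjective, we compute h⁻¹(82): solve 88x + 59 ≡ 82 (mod 105), i.e. 88x ≡ 23 (mod 105).
Multiplying by 88⁻¹ = 37 gives x ≡ 37·23 = 851 = 8·105 + 11 ≡ 11 (mod 105).
Check: h(11) = 88·11 + 59 = 1027 = 9·105 + 82 ≡ 82 (mod 105).

11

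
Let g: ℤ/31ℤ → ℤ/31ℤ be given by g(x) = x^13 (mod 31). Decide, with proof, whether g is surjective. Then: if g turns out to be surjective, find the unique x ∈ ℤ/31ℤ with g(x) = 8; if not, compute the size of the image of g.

Since 31 is prime, the nonzero elements of ℤ/31ℤ form a cyclic group of order 30.
As gcd(13, 30) = 1, raising to the 13th power is a bijection on this group: if x_1^13 ≡ x_2^13 then (x_1x_2^{−1})^13 = 1, and the only element of order dividing gcd(13, 30) = 1 is 1, so x_1 = x_2.
With g(0) = 0 this makes g injective on all of ℤ/31ℤ, hence bijective (finite equal-size domain and codomain). In particular g is surjective.
Since g is surjective, we find the preimage of 8. The inverse of x ↦ x^13 on (ℤ/31ℤ)^× is x ↦ x^7, because 13·7 = 91 = 3·30 + 1 ≡ 1 (mod 30) and x^{30} = 1 for x ≠ 0 (Fermat). So g⁻¹(8) = 8^7 mod 31.
Repeated squaring mod 31: 8^1 ≡ 8, 8^2 ≡ 8² = 64 ≡ 2, 8^4 ≡ 2² = 4. Since 7 = 4 + 2 + 1, 8^7 ≡ 4·2·8: 4·2 = 8, then 8·8 = 64 ≡ 2. So 8^7 ≡ 2 (mod 31).
Hence g⁻¹(8) = 2.

2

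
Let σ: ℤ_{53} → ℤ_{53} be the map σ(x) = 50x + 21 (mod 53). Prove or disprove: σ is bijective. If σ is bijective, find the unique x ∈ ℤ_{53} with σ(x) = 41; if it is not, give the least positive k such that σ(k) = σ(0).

Suppose σ(s) = σ(t) in ℤ_{53}. Then 50s + 21 ≡ 50t + 21 (mod 53), hence 50(s − t) ≡ 0 (mod 53).
Since gcd(50, 53) = 1, 50 is invertible modulo 53, so s − t ≡ 0 (mod 53), i.e. s = t.
We now compute 50⁻¹ mod 53 explicitly. Euclid's algorithm: 53 = 1·50 + 3, 50 = 16·3 + 2, 3 = 1·2 + 1; back-substituting gives 1 = 35·50 − 33·53, so 50⁻¹ ≡ 35 (mod 53).
Then y ↦ 35(y − 21) is a two-sided inverse to σ, so every y ∈ ℤ_{53} has a preimage.
So σ is bijective.
Since σ is bijective, we find σ⁻¹(41): we need 50x ≡ 41 − 21 ≡ 20 (mod 53). Using 50⁻¹ = 35: x ≡ 35·20 = 700 = 13·53 + 11, so x = 11.
Check: σ(11) = 50·11 + 21 = 571 = 10·53 + 41 ≡ 41 (mod 53).

11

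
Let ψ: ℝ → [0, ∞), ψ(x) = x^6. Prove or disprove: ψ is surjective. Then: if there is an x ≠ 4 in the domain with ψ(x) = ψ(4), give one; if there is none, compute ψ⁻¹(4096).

For any y ∈ [0, ∞), x = y^{1/6} ∈ ℝ satisfies x^6 = y, so ψ is surjective.
For the follow-up, such an x exists: taking x = −4 ∈ ℝ gives ψ(−4) = 4096 = ψ(4) with −4 ≠ 4.

-4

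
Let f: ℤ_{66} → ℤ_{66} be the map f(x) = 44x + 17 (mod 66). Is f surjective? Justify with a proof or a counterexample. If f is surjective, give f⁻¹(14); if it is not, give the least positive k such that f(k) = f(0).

Since gcd(44, 66) = 22, we have 44x ≡ 0 (mod 22) for all x, so f(x) ≡ 17 (mod 22).
But 0 ≢ 17 (mod 22), so 0 ∈ ℤ_{66} has no preimage. So f is not surjective.
Since f is not surjective, we find the least positive k with f(k) = f(0): this means 44k ≡ 0 (mod 66), i.e. 66 ∣ 44k. Since gcd(44, 66) = 22, dividing through by 22 this holds exactly when 3 ∣ 2k, and as gcd(2, 3) = 1, exactly when 3 ∣ k.
The smallest positive such k is 3.

3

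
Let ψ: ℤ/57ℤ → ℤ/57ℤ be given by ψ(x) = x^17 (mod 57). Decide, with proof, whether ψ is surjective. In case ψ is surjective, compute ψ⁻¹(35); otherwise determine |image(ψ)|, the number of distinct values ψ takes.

Computing x^17 mod 57 for each x (by repeated squaring, reducing mod 57 at every step), the values ψ(0), ψ(1), …, ψ(56) are: 0, 1, 29, 51, 43, 23, 54, 49, 50, 36, 40, 26, 27, 22, 53, 33, 25, 47, 18, 19, 20, 48, 13, 5, 42, 16, 11, 12, 55, 2, 45, 46, 41, 15, 52, 44, 9, 37, 38, 39, 10, 32, 24, 4, 35, 30, 31, 17, 21, 7, 8, 3, 34, 14, 6, 28, 56.
Every element of ℤ/57ℤ appears exactly once in this list, so ψ is a bijection, and in particular surjective.
Since ψ is surjective, we read off the preimage of 35 from the same table: ψ(44) = 35, so ψ⁻¹(35) = 44.

44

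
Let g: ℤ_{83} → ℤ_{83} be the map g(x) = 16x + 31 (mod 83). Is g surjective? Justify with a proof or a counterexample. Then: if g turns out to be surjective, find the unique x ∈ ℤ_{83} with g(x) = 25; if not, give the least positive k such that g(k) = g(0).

10

Since gcd(16, 83) = 1, 16 is invertible modulo 83. Euclid's algorithm: 83 = 5·16 + 3, 16 = 5·3 + 1; back-substituting gives 1 = 26·16 − 5·83, so 16⁻¹ ≡ 26 (mod 83).
Then y ↦ 26(y − 31) is a two-sided inverse to g, so every y ∈ ℤ_{83} has a preimage.
Thus g is surjective.
Since g is surjective, we compute g⁻¹(25): solve 16x + 31 ≡ 25 (mod 83), i.e. 16x ≡ 77 (mod 83).
Multiplying by 16⁻¹ = 26 gives x ≡ 26·77 = 2002 = 24·83 + 10 ≡ 10 (mod 83).
Check: g(10) = 16·10 + 31 = 191 = 2·83 + 25 ≡ 25 (mod 83).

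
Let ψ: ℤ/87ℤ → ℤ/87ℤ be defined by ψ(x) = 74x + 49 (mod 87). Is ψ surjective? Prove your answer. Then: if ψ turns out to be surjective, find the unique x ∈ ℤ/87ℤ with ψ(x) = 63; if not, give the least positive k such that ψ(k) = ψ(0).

Since gcd(74, 87) = 1, 74 is invertible modulo 87. Euclid's algorithm: 87 = 1·74 + 13, 74 = 5·13 + 9, 13 = 1·9 + 4, 9 = 2·4 + 1; back-substituting gives 1 = 20·74 − 17·87, so 74⁻¹ ≡ 20 (mod 87).
For any y ∈ ℤ/87ℤ, x = 20(y − 49) mod 87 satisfies ψ(x) = 74·20(y − 49) + 49 ≡ y (since 74·20 ≡ 1 mod 87). So every y has a preimage.
Therefore ψ is surjective.
Since ψ is surjective, we find ψ⁻¹(63): we need 74x ≡ 63 − 49 ≡ 14 (mod 87). Using 74⁻¹ = 20: x ≡ 20·14 = 280 = 3·87 + 19, so x = 19.
Check: ψ(19) = 74·19 + 49 = 1455 = 16·87 + 63 ≡ 63 (mod 87).

19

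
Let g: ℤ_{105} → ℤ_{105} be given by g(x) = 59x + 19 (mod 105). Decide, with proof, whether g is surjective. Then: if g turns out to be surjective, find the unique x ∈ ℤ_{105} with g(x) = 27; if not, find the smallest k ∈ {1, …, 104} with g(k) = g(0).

82

Since gcd(59, 105) = 1, 59 is invertible modulo 105. Euclid's algorithm: 105 = 1·59 + 46, 59 = 1·46 + 13, 46 = 3·13 + 7, 13 = 1·7 + 6, 7 = 1·6 + 1; back-substituting gives 1 = 89·59 − 50·105, so 59⁻¹ ≡ 89 (mod 105).
For any y ∈ ℤ_{105}, x = 89(y − 19) mod 105 satisfies g(x) = 59·89(y − 19) + 19 ≡ y (since 59·89 ≡ 1 mod 105). So every y has a preimage.
Hence g is surjective.
Since g is surjective, we compute g⁻¹(27): solve 59x + 19 ≡ 27 (mod 105), i.e. 59x ≡ 8 (mod 105).
Multiplying by 59⁻¹ = 89 gives x ≡ 89·8 = 712 = 6·105 + 82 ≡ 82 (mod 105).
Check: g(82) = 59·82 + 19 = 4857 = 46·105 + 27 ≡ 27 (mod 105).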